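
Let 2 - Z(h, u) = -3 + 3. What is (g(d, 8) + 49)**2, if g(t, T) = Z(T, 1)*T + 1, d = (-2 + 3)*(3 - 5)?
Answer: 4356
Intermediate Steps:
d = -2 (d = 1*(-2) = -2)
Z(h, u) = 2 (Z(h, u) = 2 - (-3 + 3) = 2 - 1*0 = 2 + 0 = 2)
g(t, T) = 1 + 2*T (g(t, T) = 2*T + 1 = 1 + 2*T)
(g(d, 8) + 49)**2 = ((1 + 2*8) + 49)**2 = ((1 + 16) + 49)**2 = (17 + 49)**2 = 66**2 = 4356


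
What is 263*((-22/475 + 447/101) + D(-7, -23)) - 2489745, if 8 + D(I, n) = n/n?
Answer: -119478581261/47975 ≈ -2.4904e+6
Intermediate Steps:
D(I, n) = -7 (D(I, n) = -8 + n/n = -8 + 1 = -7)
263*((-22/475 + 447/101) + D(-7, -23)) - 2489745 = 263*((-22/475 + 447/101) - 7) - 2489745 = 263*(210103/47975 - 7) - 2489745 = 263*(-125722/47975) - 2489745 = -33064886/47975 - 2489745 = -119478581261/47975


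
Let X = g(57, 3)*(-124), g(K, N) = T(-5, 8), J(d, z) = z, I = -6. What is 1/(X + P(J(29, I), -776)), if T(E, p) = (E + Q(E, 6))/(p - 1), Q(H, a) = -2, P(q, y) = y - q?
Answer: -1/646 ≈ -0.0015480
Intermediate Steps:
T(E, p) = (-2 + E)/(-1 + p) (T(E, p) = (E - 2)/(p - 1) = (-2 + E)/(-1 + p))
g(K, N) = -1 (g(K, N) = (-2 - 5)/(-1 + 8) = -7/7 = (⅐)*(-7) = -1)
X = 124 (X = -1*(-124) = 124)
1/(X + P(J(29, I), -776)) = 1/(124 + (-776 - 1*(-6))) = 1/(124 + (-776 + 6)) = 1/(124 - 770) = 1/(-646) = -1/646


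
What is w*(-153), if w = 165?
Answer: -25245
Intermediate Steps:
w*(-153) = 165*(-153) = -25245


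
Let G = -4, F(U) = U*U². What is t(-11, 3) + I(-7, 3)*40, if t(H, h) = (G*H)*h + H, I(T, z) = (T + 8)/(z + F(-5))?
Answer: 7361/61 ≈ 120.67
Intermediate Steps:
F(U) = U³
I(T, z) = (8 + T)/(-125 + z) (I(T, z) = (T + 8)/(z + (-5)³) = (8 + T)/(z - 125) = (8 + T)/(-125 + z))
t(H, h) = H - 4*H*h (t(H, h) = (-4*H)*h + H = -4*H*h + H = H - 4*H*h)
t(-11, 3) + I(-7, 3)*40 = -11*(1 - 4*3) + ((8 - 7)/(-125 + 3))*40 = -11*(1 - 12) + (1/(-122))*40 = -11*(-11) - 1/122*1*40 = 121 - 1/122*40 = 121 - 20/61 = 7361/61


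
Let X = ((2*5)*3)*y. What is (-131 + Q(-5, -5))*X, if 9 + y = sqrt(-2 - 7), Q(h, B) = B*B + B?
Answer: 29970 - 9990*I ≈ 29970.0 - 9990.0*I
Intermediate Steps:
Q(h, B) = B + B**2 (Q(h, B) = B**2 + B = B + B**2)
y = -9 + 3*I (y = -9 + sqrt(-2 - 7) = -9 + sqrt(-9) = -9 + 3*I ≈ -9.0 + 3.0*I)
X = -270 + 90*I (X = ((2*5)*3)*(-9 + 3*I) = (10*3)*(-9 + 3*I) = 30*(-9 + 3*I) = -270 + 90*I ≈ -270.0 + 90.0*I)
(-131 + Q(-5, -5))*X = (-131 - 5*(1 - 5))*(-270 + 90*I) = (-131 - 5*(-4))*(-270 + 90*I) = (-131 + 20)*(-270 + 90*I) = -111*(-270 + 90*I) = 29970 - 9990*I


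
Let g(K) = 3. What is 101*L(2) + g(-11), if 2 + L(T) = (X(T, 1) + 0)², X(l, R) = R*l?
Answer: 205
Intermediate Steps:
L(T) = -2 + T² (L(T) = -2 + (1*T + 0)² = -2 + (T + 0)² = -2 + T²)
101*L(2) + g(-11) = 101*(-2 + 2²) + 3 = 101*(-2 + 4) + 3 = 101*2 + 3 = 202 + 3 = 205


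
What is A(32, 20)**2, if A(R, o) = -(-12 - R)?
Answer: 1936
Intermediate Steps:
A(R, o) = 12 + R
A(32, 20)**2 = (12 + 32)**2 = 44**2 = 1936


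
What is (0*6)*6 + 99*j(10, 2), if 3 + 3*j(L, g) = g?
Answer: -33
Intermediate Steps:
j(L, g) = -1 + g/3
(0*6)*6 + 99*j(10, 2) = (0*6)*6 + 99*(-1 + (1/3)*2) = 0*6 + 99*(-1 + 2/3) = 0 + 99*(-1/3) = 0 - 33 = -33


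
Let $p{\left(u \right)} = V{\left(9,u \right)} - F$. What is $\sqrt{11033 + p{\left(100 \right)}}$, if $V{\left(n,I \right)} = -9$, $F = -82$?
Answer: $3 \sqrt{1234} \approx 105.39$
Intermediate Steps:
$p{\left(u \right)} = 73$ ($p{\left(u \right)} = -9 - -82 = -9 + 82 = 73$)
$\sqrt{11033 + p{\left(100 \right)}} = \sqrt{11033 + 73} = \sqrt{11106} = 3 \sqrt{1234}$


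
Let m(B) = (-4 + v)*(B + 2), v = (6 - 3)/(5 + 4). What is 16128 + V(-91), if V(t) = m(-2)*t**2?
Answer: 16128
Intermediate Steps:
v = 1/3 (v = 3/9 = 3*(1/9) = 1/3 ≈ 0.33333)
m(B) = -22/3 - 11*B/3 (m(B) = (-4 + 1/3)*(B + 2) = -11*(2 + B)/3 = -22/3 - 11*B/3)
V(t) = 0 (V(t) = (-22/3 - 11/3*(-2))*t**2 = (-22/3 + 22/3)*t**2 = 0*t**2 = 0)
16128 + V(-91) = 16128 + 0 = 16128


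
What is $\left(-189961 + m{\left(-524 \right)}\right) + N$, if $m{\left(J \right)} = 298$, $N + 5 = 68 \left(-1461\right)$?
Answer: $-289016$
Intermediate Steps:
$N = -99353$ ($N = -5 + 68 \left(-1461\right) = -5 - 99348 = -99353$)
$\left(-189961 + m{\left(-524 \right)}\right) + N = \left(-189961 + 298\right) - 99353 = -189663 - 99353 = -289016$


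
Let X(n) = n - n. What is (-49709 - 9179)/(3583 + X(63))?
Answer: -58888/3583 ≈ -16.435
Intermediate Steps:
X(n) = 0
(-49709 - 9179)/(3583 + X(63)) = (-49709 - 9179)/(3583 + 0) = -58888/3583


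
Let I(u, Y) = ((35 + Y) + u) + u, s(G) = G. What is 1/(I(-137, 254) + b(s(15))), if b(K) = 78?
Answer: 1/93 ≈ 0.010753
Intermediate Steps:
I(u, Y) = 35 + Y + 2*u (I(u, Y) = (35 + Y + u) + u = 35 + Y + 2*u)
1/(I(-137, 254) + b(s(15))) = 1/((35 + 254 + 2*(-137)) + 78) = 1/((35 + 254 - 274) + 78) = 1/(15 + 78) = 1/93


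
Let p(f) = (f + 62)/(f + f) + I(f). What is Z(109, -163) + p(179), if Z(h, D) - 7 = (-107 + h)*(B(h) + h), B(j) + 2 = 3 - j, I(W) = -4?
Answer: 2031/358 ≈ 5.6732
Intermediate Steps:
B(j) = 1 - j (B(j) = -2 + (3 - j) = 1 - j)
Z(h, D) = -100 + h (Z(h, D) = 7 + (-107 + h)*((1 - h) + h) = 7 + (-107 + h)*1 = 7 + (-107 + h) = -100 + h)
p(f) = -4 + (62 + f)/(2*f) (p(f) = (f + 62)/(f + f) - 4 = (62 + f)/((2*f)) - 4 = (62 + f)*(1/(2*f)) - 4 = (62 + f)/(2*f) - 4 = -4 + (62 + f)/(2*f))
Z(109, -163) + p(179) = (-100 + 109) + (-7/2 + 31/179) = 9 + (-7/2 + 31*(1/179)) = 9 + (-7/2 + 31/179) = 9 - 1191/358 = 2031/358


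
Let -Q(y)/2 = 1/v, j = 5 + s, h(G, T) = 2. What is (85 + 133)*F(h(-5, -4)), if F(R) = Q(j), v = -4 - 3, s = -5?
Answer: 436/7 ≈ 62.286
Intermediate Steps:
v = -7
j = 0 (j = 5 - 5 = 0)
Q(y) = 2/7 (Q(y) = -2/(-7) = -2*(-1/7) = 2/7)
F(R) = 2/7
(85 + 133)*F(h(-5, -4)) = (85 + 133)*(2/7) = 218*(2/7) = 436/7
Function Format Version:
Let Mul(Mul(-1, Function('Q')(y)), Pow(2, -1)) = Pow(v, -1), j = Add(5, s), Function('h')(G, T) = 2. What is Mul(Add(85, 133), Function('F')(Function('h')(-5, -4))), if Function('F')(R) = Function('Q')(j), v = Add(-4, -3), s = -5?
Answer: Rational(436, 7) ≈ 62.286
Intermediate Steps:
v = -7
j = 0 (j = Add(5, -5) = 0)
Function('Q')(y) = Rational(2, 7) (Function('Q')(y) = Mul(-2, Pow(-7, -1)) = Mul(-2, Rational(-1, 7)) = Rational(2, 7))
Function('F')(R) = Rational(2, 7)
Mul(Add(85, 133), Function('F')(Function('h')(-5, -4))) = Mul(Add(85, 133), Rational(2, 7)) = Mul(218, Rational(2, 7)) = Rational(436, 7)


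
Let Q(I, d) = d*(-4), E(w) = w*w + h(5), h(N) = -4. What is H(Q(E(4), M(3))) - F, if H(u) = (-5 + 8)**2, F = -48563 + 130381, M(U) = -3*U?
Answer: -81809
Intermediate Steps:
F = 81818
E(w) = -4 + w**2 (E(w) = w*w - 4 = w**2 - 4 = -4 + w**2)
Q(I, d) = -4*d
H(u) = 9 (H(u) = 3**2 = 9)
H(Q(E(4), M(3))) - F = 9 - 1*81818 = 9 - 81818 = -81809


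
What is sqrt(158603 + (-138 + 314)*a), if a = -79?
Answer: sqrt(144699) ≈ 380.39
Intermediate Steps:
sqrt(158603 + (-138 + 314)*a) = sqrt(158603 + (-138 + 314)*(-79)) = sqrt(158603 + 176*(-79)) = sqrt(158603 - 13904) = sqrt(144699)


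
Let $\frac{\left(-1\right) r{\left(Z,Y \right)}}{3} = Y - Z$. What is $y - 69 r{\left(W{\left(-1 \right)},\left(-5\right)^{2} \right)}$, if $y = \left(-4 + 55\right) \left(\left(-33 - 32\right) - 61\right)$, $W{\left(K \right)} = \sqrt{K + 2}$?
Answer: $-1458$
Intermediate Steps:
$W{\left(K \right)} = \sqrt{2 + K}$
$r{\left(Z,Y \right)} = - 3 Y + 3 Z$ ($r{\left(Z,Y \right)} = - 3 \left(Y - Z\right) = - 3 Y + 3 Z$)
$y = -6426$ ($y = 51 \left(\left(-33 - 32\right) - 61\right) = 51 \left(-65 - 61\right) = 51 \left(-126\right) = -6426$)
$y - 69 r{\left(W{\left(-1 \right)},\left(-5\right)^{2} \right)} = -6426 - 69 \left(- 3 \left(-5\right)^{2} + 3 \sqrt{2 - 1}\right) = -6426 - 69 \left(\left(-3\right) 25 + 3 \sqrt{1}\right) = -6426 - 69 \left(-75 + 3 \cdot 1\right) = -6426 - 69 \left(-75 + 3\right) = -6426 - -4968 = -6426 + 4968 = -1458$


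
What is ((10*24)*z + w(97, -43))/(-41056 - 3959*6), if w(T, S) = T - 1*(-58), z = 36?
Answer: -1759/12962 ≈ -0.13570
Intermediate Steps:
w(T, S) = 58 + T (w(T, S) = T + 58 = 58 + T)
((10*24)*z + w(97, -43))/(-41056 - 3959*6) = ((10*24)*36 + (58 + 97))/(-41056 - 3959*6) = (240*36 + 155)/(-41056 - 23754) = (8640 + 155)/(-64810) = 8795*(-1/64810) = -1759/12962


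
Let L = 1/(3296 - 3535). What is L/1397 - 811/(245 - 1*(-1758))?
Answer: -270781116/668767649 ≈ -0.40490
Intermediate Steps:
L = -1/239 (L = 1/(-239) = -1/239 ≈ -0.0041841)
L/1397 - 811/(245 - 1*(-1758)) = -1/239/1397 - 811/(245 - 1*(-1758)) = -1/239*1/1397 - 811/(245 + 1758) = -1/333883 - 811/2003 = -270781116/668767649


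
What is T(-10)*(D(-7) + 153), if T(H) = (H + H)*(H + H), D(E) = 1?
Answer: 61600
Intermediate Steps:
T(H) = 4*H² (T(H) = (2*H)*(2*H) = 4*H²)
T(-10)*(D(-7) + 153) = (4*(-10)²)*(1 + 153) = (4*100)*154 = 400*154 = 61600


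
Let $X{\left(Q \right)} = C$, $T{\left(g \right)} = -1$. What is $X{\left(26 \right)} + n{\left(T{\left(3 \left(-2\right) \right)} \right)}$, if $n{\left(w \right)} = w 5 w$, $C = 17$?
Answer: $22$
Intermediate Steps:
$n{\left(w \right)} = 5 w^{2}$ ($n{\left(w \right)} = 5 w w = 5 w^{2}$)
$X{\left(Q \right)} = 17$
$X{\left(26 \right)} + n{\left(T{\left(3 \left(-2\right) \right)} \right)} = 17 + 5 \left(-1\right)^{2} = 17 + 5 \cdot 1 = 17 + 5 = 22$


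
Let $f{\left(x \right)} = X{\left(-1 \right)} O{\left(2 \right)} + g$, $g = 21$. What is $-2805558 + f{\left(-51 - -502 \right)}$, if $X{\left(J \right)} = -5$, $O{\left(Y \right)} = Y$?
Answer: $-2805547$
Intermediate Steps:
$f{\left(x \right)} = 11$ ($f{\left(x \right)} = \left(-5\right) 2 + 21 = -10 + 21 = 11$)
$-2805558 + f{\left(-51 - -502 \right)} = -2805558 + 11 = -2805547$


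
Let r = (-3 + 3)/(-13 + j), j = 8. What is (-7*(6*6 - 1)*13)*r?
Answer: 0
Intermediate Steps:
r = 0 (r = (-3 + 3)/(-13 + 8) = 0/(-5) = 0*(-⅕) = 0)
(-7*(6*6 - 1)*13)*r = -7*(6*6 - 1)*13*0 = -7*(36 - 1)*13*0 = -245*13*0 = -7*455*0 = -3185*0 = 0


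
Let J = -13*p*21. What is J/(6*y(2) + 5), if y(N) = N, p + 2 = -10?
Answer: 3276/17 ≈ 192.71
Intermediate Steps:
p = -12 (p = -2 - 10 = -12)
J = 3276 (J = -13*(-12)*21 = 156*21 = 3276)
J/(6*y(2) + 5) = 3276/(6*2 + 5) = 3276/(12 + 5) = 3276/17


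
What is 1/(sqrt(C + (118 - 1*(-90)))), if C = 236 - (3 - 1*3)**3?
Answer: sqrt(111)/222 ≈ 0.047458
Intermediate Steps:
C = 236 (C = 236 - (3 - 3)**3 = 236 - 1*0**3 = 236 - 1*0 = 236 + 0 = 236)
1/(sqrt(C + (118 - 1*(-90)))) = 1/(sqrt(236 + (118 - 1*(-90)))) = 1/(sqrt(236 + (118 + 90))) = 1/(sqrt(236 + 208)) = 1/(sqrt(444)) = 1/(2*sqrt(111)) = sqrt(111)/222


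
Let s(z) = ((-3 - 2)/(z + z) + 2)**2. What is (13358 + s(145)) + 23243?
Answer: 123138989/3364 ≈ 36605.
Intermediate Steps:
s(z) = (2 - 5/(2*z))**2 (s(z) = (-5*1/(2*z) + 2)**2 = (-5/(2*z) + 2)**2 = (2 - 5/(2*z))**2)
(13358 + s(145)) + 23243 = (13358 + (1/4)*(-5 + 4*145)**2/145**2) + 23243 = (13358 + (1/4)*(1/21025)*(-5 + 580)**2) + 23243 = (13358 + (1/4)*(1/21025)*575**2) + 23243 = (13358 + (1/4)*(1/21025)*330625) + 23243 = (13358 + 13225/3364) + 23243 = 44949537/3364 + 23243 = 123138989/3364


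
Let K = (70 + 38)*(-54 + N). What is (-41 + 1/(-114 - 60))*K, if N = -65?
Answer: 15283170/29 ≈ 5.2701e+5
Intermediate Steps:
K = -12852 (K = (70 + 38)*(-54 - 65) = 108*(-119) = -12852)
(-41 + 1/(-114 - 60))*K = (-41 + 1/(-114 - 60))*(-12852) = (-41 + 1/(-174))*(-12852) = (-41 - 1/174)*(-12852) = -7135/174*(-12852) = 15283170/29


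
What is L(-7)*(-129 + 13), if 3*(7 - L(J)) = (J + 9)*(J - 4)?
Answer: -4988/3 ≈ -1662.7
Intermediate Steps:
L(J) = 7 - (-4 + J)*(9 + J)/3 (L(J) = 7 - (J + 9)*(J - 4)/3 = 7 - (9 + J)*(-4 + J)/3 = 7 - (-4 + J)*(9 + J)/3)
L(-7)*(-129 + 13) = (19 - 5/3*(-7) - 1/3*(-7)**2)*(-129 + 13) = (19 + 35/3 - 1/3*49)*(-116) = (19 + 35/3 - 49/3)*(-116) = (43/3)*(-116) = -4988/3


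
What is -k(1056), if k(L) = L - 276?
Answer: -780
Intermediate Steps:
k(L) = -276 + L
-k(1056) = -(-276 + 1056) = -1*780 = -780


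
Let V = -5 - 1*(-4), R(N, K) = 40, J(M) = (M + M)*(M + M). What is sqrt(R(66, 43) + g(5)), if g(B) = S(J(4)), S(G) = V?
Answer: sqrt(39) ≈ 6.2450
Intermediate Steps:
J(M) = 4*M**2 (J(M) = (2*M)*(2*M) = 4*M**2)
V = -1 (V = -5 + 4 = -1)
S(G) = -1
g(B) = -1
sqrt(R(66, 43) + g(5)) = sqrt(40 - 1) = sqrt(39)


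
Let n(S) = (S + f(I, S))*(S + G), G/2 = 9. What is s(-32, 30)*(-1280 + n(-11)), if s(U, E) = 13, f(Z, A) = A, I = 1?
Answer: -18642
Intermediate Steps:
G = 18 (G = 2*9 = 18)
n(S) = 2*S*(18 + S) (n(S) = (S + S)*(S + 18) = (2*S)*(18 + S) = 2*S*(18 + S))
s(-32, 30)*(-1280 + n(-11)) = 13*(-1280 + 2*(-11)*(18 - 11)) = 13*(-1280 + 2*(-11)*7) = 13*(-1280 - 154) = 13*(-1434) = -18642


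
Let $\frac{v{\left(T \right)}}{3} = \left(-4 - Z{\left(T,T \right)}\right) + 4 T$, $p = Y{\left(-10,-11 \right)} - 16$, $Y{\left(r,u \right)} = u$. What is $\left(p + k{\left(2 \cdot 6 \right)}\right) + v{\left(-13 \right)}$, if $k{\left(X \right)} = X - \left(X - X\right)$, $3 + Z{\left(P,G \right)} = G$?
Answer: $-135$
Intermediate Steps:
$Z{\left(P,G \right)} = -3 + G$
$k{\left(X \right)} = X$ ($k{\left(X \right)} = X - 0 = X + 0 = X$)
$p = -27$ ($p = -11 - 16 = -27$)
$v{\left(T \right)} = -3 + 9 T$ ($v{\left(T \right)} = 3 \left(\left(-4 - \left(-3 + T\right)\right) + 4 T\right) = 3 \left(\left(-1 - T\right) + 4 T\right) = 3 \left(-1 + 3 T\right) = -3 + 9 T$)
$\left(p + k{\left(2 \cdot 6 \right)}\right) + v{\left(-13 \right)} = \left(-27 + 2 \cdot 6\right) + \left(-3 + 9 \left(-13\right)\right) = \left(-27 + 12\right) - 120 = -15 - 120 = -135$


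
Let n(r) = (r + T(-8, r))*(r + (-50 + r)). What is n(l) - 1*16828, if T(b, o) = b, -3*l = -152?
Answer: -131740/9 ≈ -14638.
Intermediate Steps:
l = 152/3 (l = -⅓*(-152) = 152/3 ≈ 50.667)
n(r) = (-50 + 2*r)*(-8 + r) (n(r) = (r - 8)*(r + (-50 + r)) = (-8 + r)*(-50 + 2*r) = (-50 + 2*r)*(-8 + r))
n(l) - 1*16828 = (400 - 66*152/3 + 2*(152/3)²) - 1*16828 = (400 - 3344 + 2*(23104/9)) - 16828 = (400 - 3344 + 46208/9) - 16828 = 19712/9 - 16828 = -131740/9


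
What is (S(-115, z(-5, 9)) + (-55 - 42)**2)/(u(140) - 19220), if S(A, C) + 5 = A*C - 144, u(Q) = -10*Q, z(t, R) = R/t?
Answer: -9467/20620 ≈ -0.45912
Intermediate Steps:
S(A, C) = -149 + A*C (S(A, C) = -5 + (A*C - 144) = -5 + (-144 + A*C) = -149 + A*C)
(S(-115, z(-5, 9)) + (-55 - 42)**2)/(u(140) - 19220) = ((-149 - 1035/(-5)) + (-55 - 42)**2)/(-10*140 - 19220) = ((-149 - 1035*(-1)/5) + (-97)**2)/(-1400 - 19220) = ((-149 - 115*(-9/5)) + 9409)/(-20620) = ((-149 + 207) + 9409)*(-1/20620) = (58 + 9409)*(-1/20620) = 9467*(-1/20620) = -9467/20620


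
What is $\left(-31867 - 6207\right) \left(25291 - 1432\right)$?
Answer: $-908407566$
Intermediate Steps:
$\left(-31867 - 6207\right) \left(25291 - 1432\right) = \left(-38074\right) 23859 = -908407566$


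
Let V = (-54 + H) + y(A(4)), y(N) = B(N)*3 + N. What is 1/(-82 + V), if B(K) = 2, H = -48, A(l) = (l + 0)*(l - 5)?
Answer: -1/182 ≈ -0.0054945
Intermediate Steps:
A(l) = l*(-5 + l)
y(N) = 6 + N (y(N) = 2*3 + N = 6 + N)
V = -100 (V = (-54 - 48) + (6 + 4*(-5 + 4)) = -102 + (6 + 4*(-1)) = -102 + (6 - 4) = -102 + 2 = -100)
1/(-82 + V) = 1/(-82 - 100) = 1/(-182) = -1/182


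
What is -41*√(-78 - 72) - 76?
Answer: -76 - 205*I*√6 ≈ -76.0 - 502.15*I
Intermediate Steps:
-41*√(-78 - 72) - 76 = -205*I*√6 - 76 = -76 - 205*I*√6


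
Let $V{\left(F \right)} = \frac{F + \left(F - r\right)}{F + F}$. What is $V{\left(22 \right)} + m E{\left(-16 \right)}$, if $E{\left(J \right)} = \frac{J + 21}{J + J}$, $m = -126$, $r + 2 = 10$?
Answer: $\frac{3609}{176} \approx 20.506$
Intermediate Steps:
$r = 8$ ($r = -2 + 10 = 8$)
$E{\left(J \right)} = \frac{21 + J}{2 J}$
$V{\left(F \right)} = \frac{-8 + 2 F}{2 F}$ ($V{\left(F \right)} = \frac{F + \left(F - 8\right)}{F + F} = \frac{F + \left(F - 8\right)}{2 F} = \left(F + \left(-8 + F\right)\right) \frac{1}{2 F} = \left(-8 + 2 F\right) \frac{1}{2 F} = \frac{-8 + 2 F}{2 F}$)
$V{\left(22 \right)} + m E{\left(-16 \right)} = \frac{-4 + 22}{22} - 126 \frac{21 - 16}{2 \left(-16\right)} = \frac{1}{22} \cdot 18 - 126 \cdot \frac{1}{2} \left(- \frac{1}{16}\right) 5 = \frac{9}{11} - - \frac{315}{16} = \frac{9}{11} + \frac{315}{16} = \frac{3609}{176}$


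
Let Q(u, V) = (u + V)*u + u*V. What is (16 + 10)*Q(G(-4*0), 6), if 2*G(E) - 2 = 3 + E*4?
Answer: 1885/2 ≈ 942.50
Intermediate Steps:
G(E) = 5/2 + 2*E (G(E) = 1 + (3 + E*4)/2 = 1 + (3 + 4*E)/2 = 1 + (3/2 + 2*E) = 5/2 + 2*E)
Q(u, V) = V*u + u*(V + u) (Q(u, V) = (V + u)*u + V*u = u*(V + u) + V*u = V*u + u*(V + u))
(16 + 10)*Q(G(-4*0), 6) = (16 + 10)*((5/2 + 2*(-4*0))*((5/2 + 2*(-4*0)) + 2*6)) = 26*((5/2 + 2*0)*((5/2 + 2*0) + 12)) = 26*((5/2 + 0)*((5/2 + 0) + 12)) = 26*(5*(5/2 + 12)/2) = 26*((5/2)*(29/2)) = 26*(145/4) = 1885/2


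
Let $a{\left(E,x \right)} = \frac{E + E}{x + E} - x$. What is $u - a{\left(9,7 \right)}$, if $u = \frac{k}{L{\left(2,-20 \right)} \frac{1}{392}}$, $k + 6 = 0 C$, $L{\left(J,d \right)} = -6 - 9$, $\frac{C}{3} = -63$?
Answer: $\frac{6507}{40} \approx 162.68$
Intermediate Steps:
$C = -189$ ($C = 3 \left(-63\right) = -189$)
$L{\left(J,d \right)} = -15$
$a{\left(E,x \right)} = - x + \frac{2 E}{E + x}$ ($a{\left(E,x \right)} = \frac{2 E}{E + x} - x = - x + \frac{2 E}{E + x}$)
$k = -6$ ($k = -6 + 0 \left(-189\right) = -6 + 0 = -6$)
$u = \frac{784}{5}$ ($u = - \frac{6}{\left(-15\right) \frac{1}{392}} = - \frac{6}{- \frac{15}{392}} = \left(-6\right) \left(- \frac{392}{15}\right) = \frac{784}{5} \approx 156.8$)
$u - a{\left(9,7 \right)} = \frac{784}{5} - \frac{- 7^{2} + 2 \cdot 9 - 9 \cdot 7}{9 + 7} = \frac{784}{5} - \frac{\left(-1\right) 49 + 18 - 63}{16} = \frac{784}{5} - \frac{-49 + 18 - 63}{16} = \frac{784}{5} - \frac{1}{16} \left(-94\right) = \frac{784}{5} - - \frac{47}{8} = \frac{784}{5} + \frac{47}{8} = \frac{6507}{40}$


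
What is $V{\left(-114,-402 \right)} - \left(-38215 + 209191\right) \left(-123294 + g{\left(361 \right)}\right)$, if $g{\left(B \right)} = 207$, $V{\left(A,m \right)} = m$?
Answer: $21044922510$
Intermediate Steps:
$V{\left(-114,-402 \right)} - \left(-38215 + 209191\right) \left(-123294 + g{\left(361 \right)}\right) = -402 - \left(-38215 + 209191\right) \left(-123294 + 207\right) = -402 - 170976 \left(-123087\right) = -402 - -21044922912 = -402 + 21044922912 = 21044922510$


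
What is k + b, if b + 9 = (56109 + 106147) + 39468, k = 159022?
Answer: 360737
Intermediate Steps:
b = 201715 (b = -9 + ((56109 + 106147) + 39468) = -9 + (162256 + 39468) = -9 + 201724 = 201715)
k + b = 159022 + 201715 = 360737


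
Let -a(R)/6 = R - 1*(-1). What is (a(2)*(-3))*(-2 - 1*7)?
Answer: -486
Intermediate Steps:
a(R) = -6 - 6*R (a(R) = -6*(R - 1*(-1)) = -6*(R + 1) = -6*(1 + R) = -6 - 6*R)
(a(2)*(-3))*(-2 - 1*7) = ((-6 - 6*2)*(-3))*(-2 - 1*7) = ((-6 - 12)*(-3))*(-2 - 7) = -18*(-3)*(-9) = 54*(-9) = -486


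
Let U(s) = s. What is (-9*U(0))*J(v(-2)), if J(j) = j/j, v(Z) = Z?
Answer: 0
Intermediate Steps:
J(j) = 1
(-9*U(0))*J(v(-2)) = -9*0*1 = 0*1 = 0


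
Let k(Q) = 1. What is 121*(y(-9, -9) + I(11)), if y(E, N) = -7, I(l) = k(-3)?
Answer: -726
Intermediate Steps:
I(l) = 1
121*(y(-9, -9) + I(11)) = 121*(-7 + 1) = 121*(-6) = -726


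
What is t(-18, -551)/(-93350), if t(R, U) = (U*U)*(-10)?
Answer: 303601/9335 ≈ 32.523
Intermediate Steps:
t(R, U) = -10*U² (t(R, U) = U²*(-10) = -10*U²)
t(-18, -551)/(-93350) = -10*(-551)²/(-93350) = -10*303601*(-1/93350) = -3036010*(-1/93350) = 303601/9335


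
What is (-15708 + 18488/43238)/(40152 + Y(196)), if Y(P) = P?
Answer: -84895502/218070853 ≈ -0.38930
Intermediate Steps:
(-15708 + 18488/43238)/(40152 + Y(196)) = (-15708 + 18488/43238)/(40152 + 196) = (-15708 + 18488*(1/43238))/40348 = (-15708 + 9244/21619)*(1/40348) = -339582008/21619*1/40348 = -84895502/218070853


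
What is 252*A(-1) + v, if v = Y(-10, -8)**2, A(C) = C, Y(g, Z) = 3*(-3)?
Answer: -171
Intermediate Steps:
Y(g, Z) = -9
v = 81 (v = (-9)**2 = 81)
252*A(-1) + v = 252*(-1) + 81 = -252 + 81 = -171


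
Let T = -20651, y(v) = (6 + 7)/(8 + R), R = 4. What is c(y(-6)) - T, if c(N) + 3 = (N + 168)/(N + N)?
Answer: 538877/26 ≈ 20726.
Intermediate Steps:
y(v) = 13/12 (y(v) = (6 + 7)/(8 + 4) = 13/12)
c(N) = -3 + (168 + N)/(2*N) (c(N) = -3 + (N + 168)/(N + N) = -3 + (168 + N)/((2*N)) = -3 + (168 + N)*(1/(2*N)) = -3 + (168 + N)/(2*N))
c(y(-6)) - T = (-5/2 + 84/(13/12)) - 1*(-20651) = (-5/2 + 84*(12/13)) + 20651 = (-5/2 + 1008/13) + 20651 = 1951/26 + 20651 = 538877/26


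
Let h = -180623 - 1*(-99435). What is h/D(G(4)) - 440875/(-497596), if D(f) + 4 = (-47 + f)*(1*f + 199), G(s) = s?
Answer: 44248985423/4345505868 ≈ 10.183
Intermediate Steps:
D(f) = -4 + (-47 + f)*(199 + f) (D(f) = -4 + (-47 + f)*(1*f + 199) = -4 + (-47 + f)*(f + 199) = -4 + (-47 + f)*(199 + f))
h = -81188 (h = -180623 + 99435 = -81188)
h/D(G(4)) - 440875/(-497596) = -81188/(-9357 + 4² + 152*4) - 440875/(-497596) = -81188/(-9357 + 16 + 608) - 440875*(-1/497596) = -81188/(-8733) + 440875/497596 = -81188*(-1/8733) + 440875/497596 = 81188/8733 + 440875/497596 = 44248985423/4345505868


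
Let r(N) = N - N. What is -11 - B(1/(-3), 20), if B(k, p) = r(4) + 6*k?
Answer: -9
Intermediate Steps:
r(N) = 0
B(k, p) = 6*k (B(k, p) = 0 + 6*k = 6*k)
-11 - B(1/(-3), 20) = -11 - 6/(-3) = -11 - 6*(-1)/3 = -11 - 1*(-2) = -11 + 2 = -9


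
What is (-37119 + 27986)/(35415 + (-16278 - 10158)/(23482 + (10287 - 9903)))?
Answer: -108984089/422593977 ≈ -0.25789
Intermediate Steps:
(-37119 + 27986)/(35415 + (-16278 - 10158)/(23482 + (10287 - 9903))) = -9133/(35415 - 26436/(23482 + 384)) = -9133/(35415 - 26436/23866) = -9133/(35415 - 26436*1/23866) = -9133/(35415 - 13218/11933) = -9133/422593977/11933 = -9133*11933/422593977 = -108984089/422593977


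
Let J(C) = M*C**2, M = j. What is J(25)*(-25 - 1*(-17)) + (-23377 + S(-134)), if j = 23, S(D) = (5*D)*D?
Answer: -48597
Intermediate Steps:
S(D) = 5*D**2
M = 23
J(C) = 23*C**2
J(25)*(-25 - 1*(-17)) + (-23377 + S(-134)) = (23*25**2)*(-25 - 1*(-17)) + (-23377 + 5*(-134)**2) = (23*625)*(-25 + 17) + (-23377 + 5*17956) = 14375*(-8) + (-23377 + 89780) = -115000 + 66403 = -48597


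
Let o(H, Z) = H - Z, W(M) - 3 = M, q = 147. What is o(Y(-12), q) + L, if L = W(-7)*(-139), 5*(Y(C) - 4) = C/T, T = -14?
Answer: 14461/35 ≈ 413.17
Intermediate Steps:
W(M) = 3 + M
Y(C) = 4 - C/70 (Y(C) = 4 + (C/(-14))/5 = 4 + (C*(-1/14))/5 = 4 + (-C/14)/5 = 4 - C/70)
L = 556 (L = (3 - 7)*(-139) = -4*(-139) = 556)
o(Y(-12), q) + L = ((4 - 1/70*(-12)) - 1*147) + 556 = ((4 + 6/35) - 147) + 556 = (146/35 - 147) + 556 = -4999/35 + 556 = 14461/35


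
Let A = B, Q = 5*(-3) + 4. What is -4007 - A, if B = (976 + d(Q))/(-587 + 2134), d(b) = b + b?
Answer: -6199783/1547 ≈ -4007.6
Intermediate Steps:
Q = -11 (Q = -15 + 4 = -11)
d(b) = 2*b
B = 954/1547 (B = (976 + 2*(-11))/(-587 + 2134) = (976 - 22)/1547 = 954*(1/1547) = 954/1547 ≈ 0.61668)
A = 954/1547 ≈ 0.61668
-4007 - A = -4007 - 1*954/1547 = -4007 - 954/1547 = -6199783/1547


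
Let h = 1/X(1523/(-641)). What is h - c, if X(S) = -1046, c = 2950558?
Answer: -3086283669/1046 ≈ -2.9506e+6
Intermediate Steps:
h = -1/1046 (h = 1/(-1046) = -1/1046 ≈ -0.00095602)
h - c = -1/1046 - 1*2950558 = -1/1046 - 2950558 = -3086283669/1046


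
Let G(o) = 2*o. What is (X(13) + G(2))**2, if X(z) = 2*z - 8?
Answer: 484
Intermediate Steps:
X(z) = -8 + 2*z
(X(13) + G(2))**2 = ((-8 + 2*13) + 2*2)**2 = ((-8 + 26) + 4)**2 = (18 + 4)**2 = 22**2 = 484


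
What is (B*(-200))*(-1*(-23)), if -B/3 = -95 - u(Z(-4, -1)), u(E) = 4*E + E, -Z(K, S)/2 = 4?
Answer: -759000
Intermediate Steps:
Z(K, S) = -8 (Z(K, S) = -2*4 = -8)
u(E) = 5*E
B = 165 (B = -3*(-95 - 5*(-8)) = -3*(-95 - 1*(-40)) = -3*(-95 + 40) = -3*(-55) = 165)
(B*(-200))*(-1*(-23)) = (165*(-200))*(-1*(-23)) = -33000*23 = -759000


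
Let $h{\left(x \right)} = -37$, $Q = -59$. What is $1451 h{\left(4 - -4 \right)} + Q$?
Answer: $-53746$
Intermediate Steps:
$1451 h{\left(4 - -4 \right)} + Q = 1451 \left(-37\right) - 59 = -53687 - 59 = -53746$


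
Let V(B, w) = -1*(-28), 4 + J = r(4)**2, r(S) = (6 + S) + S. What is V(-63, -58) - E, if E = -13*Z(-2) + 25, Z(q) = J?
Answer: 2499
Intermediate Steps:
r(S) = 6 + 2*S
J = 192 (J = -4 + (6 + 2*4)**2 = -4 + (6 + 8)**2 = -4 + 14**2 = -4 + 196 = 192)
V(B, w) = 28
Z(q) = 192
E = -2471 (E = -13*192 + 25 = -2496 + 25 = -2471)
V(-63, -58) - E = 28 - 1*(-2471) = 28 + 2471 = 2499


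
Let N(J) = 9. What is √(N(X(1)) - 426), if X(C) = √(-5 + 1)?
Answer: I*√417 ≈ 20.421*I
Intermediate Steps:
X(C) = 2*I (X(C) = √(-4) = 2*I)
√(N(X(1)) - 426) = √(9 - 426) = √(-417) = I*√417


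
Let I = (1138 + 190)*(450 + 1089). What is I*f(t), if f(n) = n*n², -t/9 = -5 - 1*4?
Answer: 1086154864272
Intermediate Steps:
t = 81 (t = -9*(-5 - 1*4) = -9*(-5 - 4) = -9*(-9) = 81)
f(n) = n³
I = 2043792 (I = 1328*1539 = 2043792)
I*f(t) = 2043792*81³ = 2043792*531441 = 1086154864272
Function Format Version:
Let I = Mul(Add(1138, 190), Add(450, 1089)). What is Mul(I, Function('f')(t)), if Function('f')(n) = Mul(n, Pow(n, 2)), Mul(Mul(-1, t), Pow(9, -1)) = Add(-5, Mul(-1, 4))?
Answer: 1086154864272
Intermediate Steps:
t = 81 (t = Mul(-9, Add(-5, Mul(-1, 4))) = Mul(-9, Add(-5, -4)) = Mul(-9, -9) = 81)
Function('f')(n) = Pow(n, 3)
I = 2043792 (I = Mul(1328, 1539) = 2043792)
Mul(I, Function('f')(t)) = Mul(2043792, Pow(81, 3)) = Mul(2043792, 531441) = 1086154864272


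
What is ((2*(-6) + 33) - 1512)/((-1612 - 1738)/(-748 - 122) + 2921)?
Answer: -129717/254462 ≈ -0.50977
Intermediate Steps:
((2*(-6) + 33) - 1512)/((-1612 - 1738)/(-748 - 122) + 2921) = ((-12 + 33) - 1512)/(-3350/(-870) + 2921) = (21 - 1512)/(-3350*(-1/870) + 2921) = -1491/(335/87 + 2921) = -1491/254462/87 = -1491*87/254462 = -129717/254462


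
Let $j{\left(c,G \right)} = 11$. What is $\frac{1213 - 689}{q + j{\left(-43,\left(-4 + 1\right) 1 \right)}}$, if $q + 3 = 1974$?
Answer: $\frac{262}{991} \approx 0.26438$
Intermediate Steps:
$q = 1971$ ($q = -3 + 1974 = 1971$)
$\frac{1213 - 689}{q + j{\left(-43,\left(-4 + 1\right) 1 \right)}} = \frac{1213 - 689}{1971 + 11} = \frac{524}{1982} = 524 \cdot \frac{1}{1982} = \frac{262}{991}$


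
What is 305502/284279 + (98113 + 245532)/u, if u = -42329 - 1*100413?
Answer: -54083090471/40578553018 ≈ -1.3328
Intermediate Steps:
u = -142742 (u = -42329 - 100413 = -142742)
305502/284279 + (98113 + 245532)/u = 305502/284279 + (98113 + 245532)/(-142742) = 305502*(1/284279) + 343645*(-1/142742) = 305502/284279 - 343645/142742 = -54083090471/40578553018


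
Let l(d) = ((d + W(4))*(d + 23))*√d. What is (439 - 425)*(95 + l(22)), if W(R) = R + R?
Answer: 1330 + 18900*√22 ≈ 89979.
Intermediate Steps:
W(R) = 2*R
l(d) = √d*(8 + d)*(23 + d) (l(d) = ((d + 2*4)*(d + 23))*√d = ((d + 8)*(23 + d))*√d = ((8 + d)*(23 + d))*√d = √d*(8 + d)*(23 + d))
(439 - 425)*(95 + l(22)) = (439 - 425)*(95 + √22*(184 + 22² + 31*22)) = 14*(95 + √22*(184 + 484 + 682)) = 14*(95 + √22*1350) = 14*(95 + 1350*√22) = 1330 + 18900*√22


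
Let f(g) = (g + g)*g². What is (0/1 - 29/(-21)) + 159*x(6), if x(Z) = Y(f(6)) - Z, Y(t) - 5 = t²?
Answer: 623134226/21 ≈ 2.9673e+7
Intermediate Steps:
f(g) = 2*g³ (f(g) = (2*g)*g² = 2*g³)
Y(t) = 5 + t²
x(Z) = 186629 - Z (x(Z) = (5 + (2*6³)²) - Z = (5 + (2*216)²) - Z = (5 + 432²) - Z = (5 + 186624) - Z = 186629 - Z)
(0/1 - 29/(-21)) + 159*x(6) = (0/1 - 29/(-21)) + 159*(186629 - 1*6) = (0*1 - 29*(-1/21)) + 159*(186629 - 6) = (0 + 29/21) + 159*186623 = 29/21 + 29673057 = 623134226/21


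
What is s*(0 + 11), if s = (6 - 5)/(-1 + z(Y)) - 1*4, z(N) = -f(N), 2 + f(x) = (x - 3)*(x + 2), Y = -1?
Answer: -209/5 ≈ -41.800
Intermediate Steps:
f(x) = -2 + (-3 + x)*(2 + x) (f(x) = -2 + (x - 3)*(x + 2) = -2 + (-3 + x)*(2 + x))
z(N) = 8 + N - N² (z(N) = -(-8 + N² - N) = 8 + N - N²)
s = -19/5 (s = (6 - 5)/(-1 + (8 - 1 - 1*(-1)²)) - 1*4 = 1/(-1 + (8 - 1 - 1*1)) - 4 = 1/(-1 + (8 - 1 - 1)) - 4 = 1/(-1 + 6) - 4 = 1/5 - 4 = 1*(⅕) - 4 = ⅕ - 4 = -19/5 ≈ -3.8000)
s*(0 + 11) = -19*(0 + 11)/5 = -19/5*11 = -209/5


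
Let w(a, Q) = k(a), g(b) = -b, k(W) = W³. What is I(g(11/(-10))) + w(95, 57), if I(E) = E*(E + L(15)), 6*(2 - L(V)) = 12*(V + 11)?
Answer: 85732121/100 ≈ 8.5732e+5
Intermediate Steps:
w(a, Q) = a³
L(V) = -20 - 2*V (L(V) = 2 - 2*(V + 11) = 2 - 2*(11 + V) = 2 - (132 + 12*V)/6 = 2 + (-22 - 2*V) = -20 - 2*V)
I(E) = E*(-50 + E) (I(E) = E*(E + (-20 - 2*15)) = E*(E + (-20 - 30)) = E*(E - 50) = E*(-50 + E))
I(g(11/(-10))) + w(95, 57) = (-11/(-10))*(-50 - 11/(-10)) + 95³ = (-11*(-1)/10)*(-50 - 11*(-1)/10) + 857375 = (-1*(-11/10))*(-50 - 1*(-11/10)) + 857375 = 11*(-50 + 11/10)/10 + 857375 = (11/10)*(-489/10) + 857375 = -5379/100 + 857375 = 85732121/100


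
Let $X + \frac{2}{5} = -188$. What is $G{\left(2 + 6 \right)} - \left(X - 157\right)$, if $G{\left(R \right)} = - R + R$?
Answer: $\frac{1727}{5} \approx 345.4$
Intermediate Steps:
$X = - \frac{942}{5}$ ($X = - \frac{2}{5} - 188 = - \frac{942}{5} \approx -188.4$)
$G{\left(R \right)} = 0$
$G{\left(2 + 6 \right)} - \left(X - 157\right) = 0 - \left(- \frac{942}{5} - 157\right) = 0 - - \frac{1727}{5} = 0 + \frac{1727}{5} = \frac{1727}{5}$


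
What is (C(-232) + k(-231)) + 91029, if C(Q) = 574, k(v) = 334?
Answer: 91937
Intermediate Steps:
(C(-232) + k(-231)) + 91029 = (574 + 334) + 91029 = 908 + 91029 = 91937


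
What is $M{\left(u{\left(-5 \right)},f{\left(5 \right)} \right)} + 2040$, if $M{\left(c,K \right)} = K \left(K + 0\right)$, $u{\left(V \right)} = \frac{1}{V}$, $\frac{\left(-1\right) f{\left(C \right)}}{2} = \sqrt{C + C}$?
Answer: $2080$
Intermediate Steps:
$f{\left(C \right)} = - 2 \sqrt{2} \sqrt{C}$ ($f{\left(C \right)} = - 2 \sqrt{C + C} = - 2 \sqrt{2 C} = - 2 \sqrt{2} \sqrt{C}$)
$M{\left(c,K \right)} = K^{2}$ ($M{\left(c,K \right)} = K K = K^{2}$)
$M{\left(u{\left(-5 \right)},f{\left(5 \right)} \right)} + 2040 = \left(- 2 \sqrt{2} \sqrt{5}\right)^{2} + 2040 = \left(- 2 \sqrt{10}\right)^{2} + 2040 = 40 + 2040 = 2080$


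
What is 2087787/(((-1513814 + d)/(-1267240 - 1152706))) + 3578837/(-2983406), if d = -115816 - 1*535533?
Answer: 386491006560502779/165629750902 ≈ 2.3335e+6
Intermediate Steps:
d = -651349 (d = -115816 - 535533 = -651349)
2087787/(((-1513814 + d)/(-1267240 - 1152706))) + 3578837/(-2983406) = 2087787/(((-1513814 - 651349)/(-1267240 - 1152706))) + 3578837/(-2983406) = 2087787/((-2165163/(-2419946))) + 3578837*(-1/2983406) = 2087787/((-2165163*(-1/2419946))) - 3578837/2983406 = 2087787/(2165163/2419946) - 3578837/2983406 = 2087787*(2419946/2165163) - 3578837/2983406 = 129546969218/55517 - 3578837/2983406 = 386491006560502779/165629750902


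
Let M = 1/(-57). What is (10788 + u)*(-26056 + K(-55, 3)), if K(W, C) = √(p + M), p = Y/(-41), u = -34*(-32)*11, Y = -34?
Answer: -592930336 + 22756*√4433289/2337 ≈ -5.9291e+8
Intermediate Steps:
u = 11968 (u = 1088*11 = 11968)
M = -1/57 ≈ -0.017544
p = 34/41 (p = -34/(-41) = -34*(-1/41) = 34/41 ≈ 0.82927)
K(W, C) = √4433289/2337 (K(W, C) = √(34/41 - 1/57) = √(1897/2337) = √4433289/2337)
(10788 + u)*(-26056 + K(-55, 3)) = (10788 + 11968)*(-26056 + √4433289/2337) = 22756*(-26056 + √4433289/2337) = -592930336 + 22756*√4433289/2337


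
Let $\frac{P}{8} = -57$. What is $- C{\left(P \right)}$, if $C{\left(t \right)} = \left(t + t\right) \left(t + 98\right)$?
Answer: $-326496$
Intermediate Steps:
$P = -456$ ($P = 8 \left(-57\right) = -456$)
$C{\left(t \right)} = 2 t \left(98 + t\right)$
$- C{\left(P \right)} = - 2 \left(-456\right) \left(98 - 456\right) = - 2 \left(-456\right) \left(-358\right) = \left(-1\right) 326496 = -326496$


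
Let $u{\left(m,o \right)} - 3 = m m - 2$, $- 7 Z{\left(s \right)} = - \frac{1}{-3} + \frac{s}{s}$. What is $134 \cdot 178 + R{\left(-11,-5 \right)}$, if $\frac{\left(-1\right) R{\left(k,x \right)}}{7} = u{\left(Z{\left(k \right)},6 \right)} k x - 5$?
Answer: $\frac{1479746}{63} \approx 23488.0$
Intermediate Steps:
$Z{\left(s \right)} = - \frac{4}{21}$ ($Z{\left(s \right)} = - \frac{- \frac{1}{-3} + \frac{s}{s}}{7} = - \frac{\left(-1\right) \left(- \frac{1}{3}\right) + 1}{7} = - \frac{\frac{1}{3} + 1}{7} = \left(- \frac{1}{7}\right) \frac{4}{3} = - \frac{4}{21}$)
$u{\left(m,o \right)} = 1 + m^{2}$ ($u{\left(m,o \right)} = 3 + \left(m m - 2\right) = 3 + \left(m^{2} - 2\right) = 3 + \left(-2 + m^{2}\right) = 1 + m^{2}$)
$R{\left(k,x \right)} = 35 - \frac{457 k x}{63}$ ($R{\left(k,x \right)} = - 7 \left(\left(1 + \left(- \frac{4}{21}\right)^{2}\right) k x - 5\right) = - 7 \left(\left(1 + \frac{16}{441}\right) k x - 5\right) = - 7 \left(\frac{457 k}{441} x - 5\right) = - 7 \left(\frac{457 k x}{441} - 5\right) = - 7 \left(-5 + \frac{457 k x}{441}\right) = 35 - \frac{457 k x}{63}$)
$134 \cdot 178 + R{\left(-11,-5 \right)} = 134 \cdot 178 + \left(35 - \left(- \frac{5027}{63}\right) \left(-5\right)\right) = 23852 + \left(35 - \frac{25135}{63}\right) = 23852 - \frac{22930}{63} = \frac{1479746}{63}$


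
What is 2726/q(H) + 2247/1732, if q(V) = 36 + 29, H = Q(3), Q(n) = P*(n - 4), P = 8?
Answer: 4867487/112580 ≈ 43.236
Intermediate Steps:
Q(n) = -32 + 8*n (Q(n) = 8*(n - 4) = 8*(-4 + n) = -32 + 8*n)
H = -8 (H = -32 + 8*3 = -32 + 24 = -8)
q(V) = 65
2726/q(H) + 2247/1732 = 2726/65 + 2247/1732 = 4867487/112580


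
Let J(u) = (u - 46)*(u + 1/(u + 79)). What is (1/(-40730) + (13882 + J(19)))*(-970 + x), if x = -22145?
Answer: -61672898560899/199577 ≈ -3.0902e+8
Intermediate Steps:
J(u) = (-46 + u)*(u + 1/(79 + u))
(1/(-40730) + (13882 + J(19)))*(-970 + x) = (1/(-40730) + (13882 + (-46 + 19**3 - 3633*19 + 33*19**2)/(79 + 19)))*(-970 - 22145) = (-1/40730 + (13882 + (-46 + 6859 - 69027 + 33*361)/98))*(-23115) = (-1/40730 + (13882 + (-46 + 6859 - 69027 + 11913)/98))*(-23115) = (-1/40730 + (13882 + (1/98)*(-50301)))*(-23115) = (-1/40730 + (13882 - 50301/98))*(-23115) = (-1/40730 + 1310135/98)*(-23115) = (13340449613/997885)*(-23115) = -61672898560899/199577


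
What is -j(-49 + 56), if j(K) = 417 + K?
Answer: -424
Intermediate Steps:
-j(-49 + 56) = -(417 + (-49 + 56)) = -(417 + 7) = -1*424 = -424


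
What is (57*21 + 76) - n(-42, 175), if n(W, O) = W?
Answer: 1315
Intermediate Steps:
(57*21 + 76) - n(-42, 175) = (57*21 + 76) - 1*(-42) = (1197 + 76) + 42 = 1273 + 42 = 1315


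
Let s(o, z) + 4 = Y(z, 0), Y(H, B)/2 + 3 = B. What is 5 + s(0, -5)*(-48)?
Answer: 485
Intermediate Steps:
Y(H, B) = -6 + 2*B
s(o, z) = -10 (s(o, z) = -4 + (-6 + 2*0) = -4 + (-6 + 0) = -4 - 6 = -10)
5 + s(0, -5)*(-48) = 5 - 10*(-48) = 5 + 480 = 485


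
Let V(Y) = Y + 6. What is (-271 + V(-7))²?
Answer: 73984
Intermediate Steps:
V(Y) = 6 + Y
(-271 + V(-7))² = (-271 + (6 - 7))² = (-271 - 1)² = (-272)² = 73984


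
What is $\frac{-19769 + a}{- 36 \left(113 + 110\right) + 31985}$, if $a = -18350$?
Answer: $- \frac{38119}{23957} \approx -1.5911$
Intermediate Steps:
$\frac{-19769 + a}{- 36 \left(113 + 110\right) + 31985} = \frac{-19769 - 18350}{- 36 \left(113 + 110\right) + 31985} = - \frac{38119}{\left(-36\right) 223 + 31985} = - \frac{38119}{-8028 + 31985} = - \frac{38119}{23957}$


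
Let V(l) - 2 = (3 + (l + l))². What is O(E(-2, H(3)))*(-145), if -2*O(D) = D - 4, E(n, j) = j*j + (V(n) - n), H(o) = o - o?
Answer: 145/2 ≈ 72.500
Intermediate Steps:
V(l) = 2 + (3 + 2*l)² (V(l) = 2 + (3 + (l + l))² = 2 + (3 + 2*l)²)
H(o) = 0
E(n, j) = 2 + j² + (3 + 2*n)² - n (E(n, j) = j*j + ((2 + (3 + 2*n)²) - n) = j² + (2 + (3 + 2*n)² - n) = 2 + j² + (3 + 2*n)² - n)
O(D) = 2 - D/2 (O(D) = -(D - 4)/2 = -(-4 + D)/2 = 2 - D/2)
O(E(-2, H(3)))*(-145) = (2 - (2 + 0² + (3 + 2*(-2))² - 1*(-2))/2)*(-145) = (2 - (2 + 0 + (3 - 4)² + 2)/2)*(-145) = (2 - (2 + 0 + (-1)² + 2)/2)*(-145) = (2 - (2 + 0 + 1 + 2)/2)*(-145) = (2 - ½*5)*(-145) = (2 - 5/2)*(-145) = -½*(-145) = 145/2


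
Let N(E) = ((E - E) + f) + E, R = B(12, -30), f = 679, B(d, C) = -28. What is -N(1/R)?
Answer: -19011/28 ≈ -678.96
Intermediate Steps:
R = -28
N(E) = 679 + E (N(E) = ((E - E) + 679) + E = (0 + 679) + E = 679 + E)
-N(1/R) = -(679 + 1/(-28)) = -(679 - 1/28) = -1*19011/28 = -19011/28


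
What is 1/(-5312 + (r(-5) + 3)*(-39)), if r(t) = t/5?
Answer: -1/5390 ≈ -0.00018553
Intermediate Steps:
r(t) = t/5 (r(t) = t*(1/5) = t/5)
1/(-5312 + (r(-5) + 3)*(-39)) = 1/(-5312 + ((1/5)*(-5) + 3)*(-39)) = 1/(-5312 + (-1 + 3)*(-39)) = 1/(-5312 + 2*(-39)) = 1/(-5312 - 78) = 1/(-5390) = -1/5390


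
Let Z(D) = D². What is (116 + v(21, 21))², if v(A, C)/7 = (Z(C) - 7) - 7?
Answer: 9641025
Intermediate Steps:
v(A, C) = -98 + 7*C² (v(A, C) = 7*((C² - 7) - 7) = 7*((-7 + C²) - 7) = 7*(-14 + C²) = -98 + 7*C²)
(116 + v(21, 21))² = (116 + (-98 + 7*21²))² = (116 + (-98 + 7*441))² = (116 + (-98 + 3087))² = (116 + 2989)² = 3105² = 9641025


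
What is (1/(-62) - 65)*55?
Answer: -221705/62 ≈ -3575.9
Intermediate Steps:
(1/(-62) - 65)*55 = (-1/62 - 65)*55 = -4031/62*55 = -221705/62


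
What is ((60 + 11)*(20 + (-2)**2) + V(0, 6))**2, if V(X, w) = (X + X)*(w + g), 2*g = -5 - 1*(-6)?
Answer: 2903616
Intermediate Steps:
g = 1/2 (g = (-5 - 1*(-6))/2 = (-5 + 6)/2 = (1/2)*1 = 1/2 ≈ 0.50000)
V(X, w) = 2*X*(1/2 + w) (V(X, w) = (X + X)*(w + 1/2) = (2*X)*(1/2 + w) = 2*X*(1/2 + w))
((60 + 11)*(20 + (-2)**2) + V(0, 6))**2 = ((60 + 11)*(20 + (-2)**2) + 0*(1 + 2*6))**2 = (71*(20 + 4) + 0*(1 + 12))**2 = (71*24 + 0*13)**2 = (1704 + 0)**2 = 1704**2 = 2903616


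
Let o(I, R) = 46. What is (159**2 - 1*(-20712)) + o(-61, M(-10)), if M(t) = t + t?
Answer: 46039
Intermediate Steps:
M(t) = 2*t
(159**2 - 1*(-20712)) + o(-61, M(-10)) = (159**2 - 1*(-20712)) + 46 = (25281 + 20712) + 46 = 45993 + 46 = 46039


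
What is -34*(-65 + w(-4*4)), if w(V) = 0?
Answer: 2210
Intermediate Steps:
-34*(-65 + w(-4*4)) = -34*(-65 + 0) = -34*(-65) = 2210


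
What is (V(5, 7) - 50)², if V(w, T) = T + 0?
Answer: 1849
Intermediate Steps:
V(w, T) = T
(V(5, 7) - 50)² = (7 - 50)² = (-43)² = 1849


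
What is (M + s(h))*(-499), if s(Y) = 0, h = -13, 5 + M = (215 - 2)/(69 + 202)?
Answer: 569858/271 ≈ 2102.8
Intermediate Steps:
M = -1142/271 (M = -5 + (215 - 2)/(69 + 202) = -5 + 213/271 = -1142/271 ≈ -4.2140)
(M + s(h))*(-499) = (-1142/271 + 0)*(-499) = -1142/271*(-499) = 569858/271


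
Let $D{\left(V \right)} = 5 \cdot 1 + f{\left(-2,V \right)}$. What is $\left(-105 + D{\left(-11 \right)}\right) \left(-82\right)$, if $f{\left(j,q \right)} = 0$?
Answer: $8200$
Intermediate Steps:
$D{\left(V \right)} = 5$ ($D{\left(V \right)} = 5 \cdot 1 + 0 = 5 + 0 = 5$)
$\left(-105 + D{\left(-11 \right)}\right) \left(-82\right) = \left(-105 + 5\right) \left(-82\right) = \left(-100\right) \left(-82\right) = 8200$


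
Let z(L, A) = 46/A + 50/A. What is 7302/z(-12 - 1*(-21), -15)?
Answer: -18255/16 ≈ -1140.9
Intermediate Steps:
z(L, A) = 96/A
7302/z(-12 - 1*(-21), -15) = 7302/((96/(-15))) = 7302/((96*(-1/15))) = 7302/(-32/5) = 7302*(-5/32) = -18255/16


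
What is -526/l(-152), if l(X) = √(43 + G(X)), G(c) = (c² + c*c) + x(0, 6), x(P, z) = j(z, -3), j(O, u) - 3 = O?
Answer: -263*√1285/3855 ≈ -2.4456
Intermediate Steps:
j(O, u) = 3 + O
x(P, z) = 3 + z
G(c) = 9 + 2*c² (G(c) = (c² + c*c) + (3 + 6) = (c² + c²) + 9 = 2*c² + 9 = 9 + 2*c²)
l(X) = √(52 + 2*X²) (l(X) = √(43 + (9 + 2*X²)) = √(52 + 2*X²))
-526/l(-152) = -526/√(52 + 2*(-152)²) = -526/√(52 + 2*23104) = -526/√(52 + 46208) = -526*√1285/7710 = -263*√1285/3855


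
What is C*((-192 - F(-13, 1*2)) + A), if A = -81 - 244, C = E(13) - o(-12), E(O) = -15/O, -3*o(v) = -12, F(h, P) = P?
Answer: 34773/13 ≈ 2674.8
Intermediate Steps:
o(v) = 4 (o(v) = -⅓*(-12) = 4)
C = -67/13 (C = -15/13 - 1*4 = -15*1/13 - 4 = -15/13 - 4 = -67/13 ≈ -5.1538)
A = -325
C*((-192 - F(-13, 1*2)) + A) = -67*((-192 - 2) - 325)/13 = -67*(-194 - 325)/13 = -67/13*(-519) = 34773/13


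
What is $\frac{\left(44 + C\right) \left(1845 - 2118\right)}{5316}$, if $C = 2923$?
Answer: $- \frac{269997}{1772} \approx -152.37$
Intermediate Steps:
$\frac{\left(44 + C\right) \left(1845 - 2118\right)}{5316} = \frac{\left(44 + 2923\right) \left(1845 - 2118\right)}{5316} = 2967 \left(-273\right) \frac{1}{5316} = \left(-809991\right) \frac{1}{5316} = - \frac{269997}{1772}$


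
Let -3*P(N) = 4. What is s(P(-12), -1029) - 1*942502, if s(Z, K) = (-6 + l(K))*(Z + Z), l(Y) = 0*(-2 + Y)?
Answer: -942486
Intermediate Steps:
l(Y) = 0
P(N) = -4/3 (P(N) = -1/3*4 = -4/3)
s(Z, K) = -12*Z (s(Z, K) = (-6 + 0)*(Z + Z) = -12*Z)
s(P(-12), -1029) - 1*942502 = -12*(-4/3) - 1*942502 = 16 - 942502 = -942486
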